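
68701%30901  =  6899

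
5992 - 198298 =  - 192306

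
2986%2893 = 93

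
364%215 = 149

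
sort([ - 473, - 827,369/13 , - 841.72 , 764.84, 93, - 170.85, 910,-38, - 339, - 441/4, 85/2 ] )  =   [-841.72, - 827, - 473, - 339,- 170.85, - 441/4,  -  38,369/13, 85/2, 93,  764.84,910]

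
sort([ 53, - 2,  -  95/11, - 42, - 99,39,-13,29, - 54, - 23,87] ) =[ - 99, - 54, - 42,-23, - 13, - 95/11, - 2, 29,39,53,87] 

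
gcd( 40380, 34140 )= 60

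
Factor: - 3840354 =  - 2^1*3^2*7^1*29^1*1051^1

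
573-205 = 368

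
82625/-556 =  - 149  +  219/556 = - 148.61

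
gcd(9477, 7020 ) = 351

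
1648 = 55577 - 53929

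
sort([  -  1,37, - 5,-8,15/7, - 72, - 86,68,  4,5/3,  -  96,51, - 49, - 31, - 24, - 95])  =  [ - 96, - 95, - 86, - 72, - 49, -31,-24, - 8 , - 5, - 1,5/3,15/7,4,  37,  51, 68 ] 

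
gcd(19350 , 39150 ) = 450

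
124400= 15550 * 8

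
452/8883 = 452/8883 =0.05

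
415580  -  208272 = 207308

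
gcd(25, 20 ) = 5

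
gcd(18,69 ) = 3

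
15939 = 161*99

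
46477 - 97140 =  - 50663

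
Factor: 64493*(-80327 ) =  - 5180529211  =  - 11^2*13^2*37^1* 41^1*167^1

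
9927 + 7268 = 17195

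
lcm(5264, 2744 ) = 257936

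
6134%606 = 74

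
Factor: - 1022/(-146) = 7= 7^1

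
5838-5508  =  330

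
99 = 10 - -89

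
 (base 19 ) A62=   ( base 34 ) 37K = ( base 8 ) 7216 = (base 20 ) 966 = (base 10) 3726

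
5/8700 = 1/1740 = 0.00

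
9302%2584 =1550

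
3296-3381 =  -85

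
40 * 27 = 1080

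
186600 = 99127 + 87473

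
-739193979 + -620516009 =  -1359709988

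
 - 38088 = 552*( - 69)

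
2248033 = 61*36853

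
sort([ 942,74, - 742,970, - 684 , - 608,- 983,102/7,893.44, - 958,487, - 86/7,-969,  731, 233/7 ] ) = [-983, - 969, - 958, - 742, - 684, - 608, - 86/7, 102/7, 233/7,74,487,731,893.44,942, 970]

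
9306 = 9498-192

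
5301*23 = 121923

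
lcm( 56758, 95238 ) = 5619042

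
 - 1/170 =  - 1/170 = -  0.01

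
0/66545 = 0 = 0.00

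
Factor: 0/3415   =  0 = 0^1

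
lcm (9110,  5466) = 27330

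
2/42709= 2/42709 = 0.00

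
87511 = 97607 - 10096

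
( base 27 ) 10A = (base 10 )739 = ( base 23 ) 193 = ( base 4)23203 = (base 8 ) 1343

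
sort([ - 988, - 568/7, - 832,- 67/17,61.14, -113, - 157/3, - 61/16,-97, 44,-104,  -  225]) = [ - 988 , -832, - 225, - 113, - 104, - 97, - 568/7, - 157/3, - 67/17,- 61/16,44,61.14 ]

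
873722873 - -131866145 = 1005589018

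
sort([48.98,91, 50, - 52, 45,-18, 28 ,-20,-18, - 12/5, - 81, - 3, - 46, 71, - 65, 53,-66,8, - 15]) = [ - 81, - 66, - 65 ,- 52, - 46, - 20, - 18, -18, - 15, - 3, - 12/5, 8, 28,45, 48.98, 50, 53,71, 91] 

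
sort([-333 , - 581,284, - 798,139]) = [ - 798, - 581, - 333,  139, 284]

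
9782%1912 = 222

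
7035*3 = 21105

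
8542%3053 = 2436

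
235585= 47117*5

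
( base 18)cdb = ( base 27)5i2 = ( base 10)4133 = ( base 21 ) 97h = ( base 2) 1000000100101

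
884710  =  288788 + 595922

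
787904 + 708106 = 1496010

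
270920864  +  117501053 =388421917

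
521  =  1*521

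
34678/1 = 34678 = 34678.00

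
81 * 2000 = 162000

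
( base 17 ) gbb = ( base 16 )12D6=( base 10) 4822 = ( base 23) 92F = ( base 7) 20026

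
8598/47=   182+44/47 = 182.94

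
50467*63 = 3179421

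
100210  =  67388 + 32822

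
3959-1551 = 2408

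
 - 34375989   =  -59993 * 573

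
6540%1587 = 192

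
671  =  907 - 236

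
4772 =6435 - 1663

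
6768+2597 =9365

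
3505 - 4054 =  - 549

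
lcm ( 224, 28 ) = 224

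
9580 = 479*20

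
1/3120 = 1/3120 = 0.00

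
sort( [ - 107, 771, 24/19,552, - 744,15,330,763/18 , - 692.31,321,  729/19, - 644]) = [ - 744, - 692.31, - 644, - 107,  24/19, 15, 729/19,  763/18, 321, 330,  552,771]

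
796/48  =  199/12 = 16.58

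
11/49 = 11/49= 0.22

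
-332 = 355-687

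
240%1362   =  240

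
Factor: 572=2^2*11^1*13^1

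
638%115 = 63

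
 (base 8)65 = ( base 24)25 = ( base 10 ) 53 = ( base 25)23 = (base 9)58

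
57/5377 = 3/283 = 0.01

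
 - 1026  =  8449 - 9475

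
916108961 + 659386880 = 1575495841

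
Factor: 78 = 2^1*3^1* 13^1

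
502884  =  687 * 732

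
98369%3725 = 1519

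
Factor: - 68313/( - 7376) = 2^ ( - 4) * 3^1*7^1 * 461^(  -  1 )*3253^1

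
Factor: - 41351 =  - 41351^1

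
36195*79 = 2859405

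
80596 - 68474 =12122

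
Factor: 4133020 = 2^2 *5^1*206651^1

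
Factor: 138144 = 2^5*3^1*1439^1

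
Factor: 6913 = 31^1*223^1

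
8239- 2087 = 6152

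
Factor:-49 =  - 7^2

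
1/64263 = 1/64263 = 0.00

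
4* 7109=28436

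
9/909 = 1/101 = 0.01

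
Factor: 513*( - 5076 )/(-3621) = 2^2*3^5 * 17^( - 1)*19^1*47^1 * 71^ ( - 1) = 867996/1207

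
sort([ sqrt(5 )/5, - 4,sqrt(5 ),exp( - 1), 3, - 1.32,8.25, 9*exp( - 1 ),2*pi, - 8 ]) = [ - 8, - 4,  -  1.32,exp( - 1 ) , sqrt(5) /5, sqrt(5 ), 3, 9*exp( - 1 ), 2*pi,8.25 ] 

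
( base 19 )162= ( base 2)111011101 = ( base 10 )477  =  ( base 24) jl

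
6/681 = 2/227 = 0.01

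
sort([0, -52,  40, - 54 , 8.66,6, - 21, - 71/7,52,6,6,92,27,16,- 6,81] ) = [ - 54, - 52,-21,-71/7,-6, 0, 6,6, 6,8.66, 16, 27, 40, 52, 81,92]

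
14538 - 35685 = -21147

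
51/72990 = 17/24330 = 0.00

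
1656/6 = 276 = 276.00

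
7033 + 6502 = 13535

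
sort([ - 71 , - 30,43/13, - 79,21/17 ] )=[ - 79 , - 71, - 30,21/17, 43/13]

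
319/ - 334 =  - 1 +15/334= -0.96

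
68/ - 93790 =- 34/46895 = - 0.00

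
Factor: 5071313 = 13^1*390101^1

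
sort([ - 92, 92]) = [-92,92]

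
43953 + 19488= 63441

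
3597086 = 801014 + 2796072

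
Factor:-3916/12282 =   -  2^1*3^(-1)*11^1*23^( - 1 ) = -22/69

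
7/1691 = 7/1691 = 0.00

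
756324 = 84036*9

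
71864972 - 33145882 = 38719090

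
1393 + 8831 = 10224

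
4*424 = 1696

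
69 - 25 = 44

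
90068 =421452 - 331384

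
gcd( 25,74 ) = 1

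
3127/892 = 3 + 451/892 = 3.51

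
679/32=21 + 7/32 = 21.22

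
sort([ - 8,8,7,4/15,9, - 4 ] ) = [-8, - 4, 4/15, 7, 8,  9 ]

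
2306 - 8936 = - 6630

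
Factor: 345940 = 2^2*5^1*7^2*353^1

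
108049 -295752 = -187703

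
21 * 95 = 1995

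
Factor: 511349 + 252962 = 764311= 359^1*2129^1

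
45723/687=66 + 127/229  =  66.55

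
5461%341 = 5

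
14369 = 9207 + 5162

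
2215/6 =2215/6 = 369.17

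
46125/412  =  46125/412 = 111.95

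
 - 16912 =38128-55040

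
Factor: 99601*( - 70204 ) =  - 2^2*103^1*967^1*17551^1 =- 6992388604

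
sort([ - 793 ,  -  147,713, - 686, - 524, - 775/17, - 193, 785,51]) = [ - 793, - 686, - 524, - 193, - 147, - 775/17,  51,713, 785 ]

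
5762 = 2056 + 3706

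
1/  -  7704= -1/7704 = -0.00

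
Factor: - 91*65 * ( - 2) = 11830 = 2^1*5^1*7^1 * 13^2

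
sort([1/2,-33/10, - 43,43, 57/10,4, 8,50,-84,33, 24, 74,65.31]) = [ - 84 , - 43,  -  33/10,1/2,4,  57/10,8, 24, 33 , 43, 50, 65.31, 74] 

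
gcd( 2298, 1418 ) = 2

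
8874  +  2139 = 11013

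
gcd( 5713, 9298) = 1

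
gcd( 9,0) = 9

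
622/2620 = 311/1310= 0.24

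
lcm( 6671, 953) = 6671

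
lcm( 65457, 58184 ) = 523656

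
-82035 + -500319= - 582354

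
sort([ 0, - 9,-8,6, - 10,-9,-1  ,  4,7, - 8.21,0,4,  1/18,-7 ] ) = [-10, - 9,-9, - 8.21, - 8, - 7, - 1,0, 0,1/18,4,4,6 , 7 ] 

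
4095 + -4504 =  - 409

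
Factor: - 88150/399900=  - 2^( - 1)*3^( - 1)*31^( - 1) * 41^1=- 41/186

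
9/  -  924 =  - 1 + 305/308 = - 0.01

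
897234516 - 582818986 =314415530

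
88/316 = 22/79 = 0.28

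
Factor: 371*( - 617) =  - 228907 = - 7^1*53^1*617^1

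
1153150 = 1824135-670985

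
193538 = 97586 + 95952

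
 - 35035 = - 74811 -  -39776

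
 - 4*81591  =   - 326364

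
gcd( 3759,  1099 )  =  7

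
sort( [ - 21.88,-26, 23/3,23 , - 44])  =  [ - 44,- 26, - 21.88,  23/3, 23]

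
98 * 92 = 9016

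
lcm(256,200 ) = 6400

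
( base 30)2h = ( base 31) 2f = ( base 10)77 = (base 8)115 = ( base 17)49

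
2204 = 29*76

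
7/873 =7/873 = 0.01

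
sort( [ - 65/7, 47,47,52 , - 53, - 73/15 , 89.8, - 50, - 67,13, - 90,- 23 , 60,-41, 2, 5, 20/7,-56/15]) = [-90,  -  67,-53, - 50 ,-41, - 23, - 65/7,  -  73/15, - 56/15,2, 20/7, 5,13,47,47,  52,  60,  89.8 ]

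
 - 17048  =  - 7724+-9324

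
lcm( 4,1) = 4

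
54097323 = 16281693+37815630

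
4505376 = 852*5288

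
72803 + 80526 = 153329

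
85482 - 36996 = 48486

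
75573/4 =18893+1/4 = 18893.25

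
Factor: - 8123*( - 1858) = 15092534 = 2^1 *929^1 * 8123^1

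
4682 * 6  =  28092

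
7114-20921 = - 13807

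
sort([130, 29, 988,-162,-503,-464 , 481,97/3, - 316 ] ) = [ - 503, - 464, - 316, - 162,29, 97/3,130, 481,988 ] 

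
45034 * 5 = 225170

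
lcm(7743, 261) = 23229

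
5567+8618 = 14185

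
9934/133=9934/133 = 74.69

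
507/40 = 12 + 27/40 = 12.68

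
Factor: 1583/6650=2^( - 1 )*5^( - 2 )*7^( - 1)*19^ (-1 )*1583^1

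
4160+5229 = 9389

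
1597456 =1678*952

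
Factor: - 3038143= -229^1*  13267^1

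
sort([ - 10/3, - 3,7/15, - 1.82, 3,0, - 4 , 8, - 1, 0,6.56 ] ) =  [ - 4, - 10/3,-3, - 1.82, - 1,0,0, 7/15,3,6.56,8 ]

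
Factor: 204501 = 3^1*11^1*6197^1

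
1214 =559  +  655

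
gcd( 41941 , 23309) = 1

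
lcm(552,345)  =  2760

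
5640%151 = 53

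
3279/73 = 44  +  67/73 = 44.92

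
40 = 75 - 35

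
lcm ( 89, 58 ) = 5162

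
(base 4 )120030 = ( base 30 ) 1li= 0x60c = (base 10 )1548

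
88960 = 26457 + 62503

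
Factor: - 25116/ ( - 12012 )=23/11 = 11^( - 1 )*23^1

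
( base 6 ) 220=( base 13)66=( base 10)84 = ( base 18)4C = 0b1010100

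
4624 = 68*68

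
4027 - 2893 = 1134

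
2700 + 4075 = 6775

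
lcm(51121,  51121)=51121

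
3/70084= 3/70084=0.00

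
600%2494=600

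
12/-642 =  - 1 + 105/107=- 0.02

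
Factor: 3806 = 2^1*11^1*  173^1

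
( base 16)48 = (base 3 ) 2200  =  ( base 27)2i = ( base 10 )72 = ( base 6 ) 200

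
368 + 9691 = 10059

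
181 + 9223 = 9404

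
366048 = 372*984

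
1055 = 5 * 211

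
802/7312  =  401/3656 = 0.11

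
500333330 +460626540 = 960959870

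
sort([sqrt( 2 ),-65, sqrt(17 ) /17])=[ -65, sqrt( 17 )/17,sqrt ( 2)]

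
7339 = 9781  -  2442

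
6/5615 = 6/5615 = 0.00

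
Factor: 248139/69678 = 2^(-1)*7^( - 2 )*349^1 = 349/98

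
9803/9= 9803/9 = 1089.22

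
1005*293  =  294465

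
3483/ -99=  - 36+9/11  =  - 35.18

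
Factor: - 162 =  - 2^1*3^4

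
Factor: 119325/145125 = 3^ ( - 2)*5^( - 1)*37^1 = 37/45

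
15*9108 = 136620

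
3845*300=1153500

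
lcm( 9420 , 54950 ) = 329700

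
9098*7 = 63686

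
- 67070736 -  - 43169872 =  - 23900864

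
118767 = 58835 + 59932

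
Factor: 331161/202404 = 2^( - 2) * 101^( - 1 )*661^1= 661/404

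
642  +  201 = 843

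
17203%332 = 271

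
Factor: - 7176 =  - 2^3*3^1 * 13^1 * 23^1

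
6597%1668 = 1593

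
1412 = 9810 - 8398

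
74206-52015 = 22191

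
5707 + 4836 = 10543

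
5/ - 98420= -1+19683/19684 =- 0.00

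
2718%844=186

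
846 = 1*846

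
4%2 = 0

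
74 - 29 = 45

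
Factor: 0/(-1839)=0^1 = 0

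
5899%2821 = 257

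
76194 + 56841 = 133035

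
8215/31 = 265 = 265.00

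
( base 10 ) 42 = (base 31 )1B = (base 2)101010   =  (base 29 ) 1D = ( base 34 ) 18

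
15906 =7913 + 7993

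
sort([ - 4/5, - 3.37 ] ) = [ - 3.37, - 4/5]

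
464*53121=24648144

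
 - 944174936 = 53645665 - 997820601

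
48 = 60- 12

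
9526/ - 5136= - 4763/2568 = - 1.85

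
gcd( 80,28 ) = 4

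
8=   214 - 206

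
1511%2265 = 1511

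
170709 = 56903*3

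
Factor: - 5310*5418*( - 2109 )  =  2^2 *3^5 *5^1 * 7^1 * 19^1 *37^1 * 43^1*59^1 = 60675044220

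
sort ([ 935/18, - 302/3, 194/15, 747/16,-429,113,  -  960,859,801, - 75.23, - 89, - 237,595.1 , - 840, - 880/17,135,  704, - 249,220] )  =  [ - 960, - 840,  -  429, - 249, - 237, - 302/3 , - 89, - 75.23, - 880/17,194/15,747/16,935/18 , 113,  135, 220, 595.1, 704, 801 , 859]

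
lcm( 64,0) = 0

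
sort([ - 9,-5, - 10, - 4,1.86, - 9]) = [ - 10, - 9,-9 , - 5, - 4,  1.86]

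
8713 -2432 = 6281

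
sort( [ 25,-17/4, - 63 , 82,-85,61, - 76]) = [  -  85,  -  76,- 63, -17/4,  25 , 61, 82]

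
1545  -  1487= 58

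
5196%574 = 30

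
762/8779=762/8779 =0.09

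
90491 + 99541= 190032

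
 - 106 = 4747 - 4853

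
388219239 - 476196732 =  - 87977493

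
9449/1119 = 9449/1119 = 8.44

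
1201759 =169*7111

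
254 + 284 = 538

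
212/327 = 212/327  =  0.65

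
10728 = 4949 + 5779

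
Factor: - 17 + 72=5^1 * 11^1 = 55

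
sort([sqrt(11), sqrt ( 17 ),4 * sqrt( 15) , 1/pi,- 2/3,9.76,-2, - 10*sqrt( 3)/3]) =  [ - 10*sqrt( 3)/3  ,-2, - 2/3,1/pi, sqrt(11 ),  sqrt( 17), 9.76,4*sqrt( 15)] 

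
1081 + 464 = 1545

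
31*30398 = 942338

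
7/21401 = 7/21401 = 0.00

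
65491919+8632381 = 74124300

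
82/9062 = 41/4531 = 0.01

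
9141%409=143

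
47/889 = 47/889 = 0.05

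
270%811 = 270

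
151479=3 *50493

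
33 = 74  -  41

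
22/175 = 22/175 = 0.13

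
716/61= 11 + 45/61  =  11.74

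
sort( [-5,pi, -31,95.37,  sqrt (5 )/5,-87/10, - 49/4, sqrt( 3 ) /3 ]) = [ - 31 ,-49/4,  -  87/10, - 5 , sqrt( 5) /5,  sqrt( 3 )/3 , pi, 95.37]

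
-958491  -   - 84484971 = 83526480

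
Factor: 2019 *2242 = 4526598 = 2^1 * 3^1 * 19^1*59^1 * 673^1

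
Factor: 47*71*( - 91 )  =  - 303667=- 7^1*13^1*47^1 * 71^1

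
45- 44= 1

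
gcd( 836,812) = 4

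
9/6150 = 3/2050 = 0.00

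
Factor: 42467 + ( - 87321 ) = -2^1*41^1*547^1 =-44854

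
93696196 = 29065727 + 64630469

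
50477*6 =302862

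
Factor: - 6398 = - 2^1 *7^1 *457^1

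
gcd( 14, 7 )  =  7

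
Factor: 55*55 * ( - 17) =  - 5^2*11^2*17^1 = -  51425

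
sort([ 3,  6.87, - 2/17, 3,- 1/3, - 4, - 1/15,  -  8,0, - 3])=[ - 8, - 4,  -  3, - 1/3,- 2/17 , - 1/15,0,3,3, 6.87]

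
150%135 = 15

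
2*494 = 988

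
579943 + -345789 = 234154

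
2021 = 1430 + 591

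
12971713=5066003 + 7905710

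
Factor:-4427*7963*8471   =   - 19^1*43^1*197^1 * 233^1*7963^1 = - 298621394671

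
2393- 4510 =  - 2117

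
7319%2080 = 1079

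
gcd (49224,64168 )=8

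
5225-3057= 2168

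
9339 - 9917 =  - 578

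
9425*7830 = 73797750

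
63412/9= 7045 + 7/9 =7045.78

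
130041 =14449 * 9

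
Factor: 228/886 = 114/443 = 2^1*3^1*19^1*443^(-1) 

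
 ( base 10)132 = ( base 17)7D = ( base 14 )96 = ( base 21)66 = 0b10000100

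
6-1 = 5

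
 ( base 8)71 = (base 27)23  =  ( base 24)29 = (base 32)1p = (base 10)57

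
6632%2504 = 1624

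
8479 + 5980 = 14459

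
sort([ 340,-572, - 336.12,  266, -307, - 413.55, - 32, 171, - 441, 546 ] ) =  [  -  572, - 441, - 413.55, - 336.12, - 307, - 32, 171, 266,  340, 546 ]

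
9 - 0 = 9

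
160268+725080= 885348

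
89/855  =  89/855 = 0.10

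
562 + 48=610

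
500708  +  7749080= 8249788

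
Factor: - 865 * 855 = -3^2*5^2* 19^1*173^1 = - 739575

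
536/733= 536/733 = 0.73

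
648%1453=648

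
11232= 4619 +6613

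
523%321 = 202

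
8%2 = 0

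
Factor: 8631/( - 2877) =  - 3^1  =  -3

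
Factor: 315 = 3^2*5^1*7^1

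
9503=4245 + 5258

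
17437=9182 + 8255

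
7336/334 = 3668/167 = 21.96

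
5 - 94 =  - 89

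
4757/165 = 4757/165= 28.83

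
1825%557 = 154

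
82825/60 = 1380+5/12 = 1380.42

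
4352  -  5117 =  - 765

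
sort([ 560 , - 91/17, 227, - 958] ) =[ -958, - 91/17, 227,560]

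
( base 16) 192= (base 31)CU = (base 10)402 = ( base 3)112220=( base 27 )eo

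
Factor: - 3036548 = -2^2*379^1*2003^1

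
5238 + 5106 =10344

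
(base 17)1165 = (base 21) C0H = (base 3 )21021122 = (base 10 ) 5309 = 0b1010010111101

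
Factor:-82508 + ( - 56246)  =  -138754 = - 2^1*7^1*11^1*17^1*53^1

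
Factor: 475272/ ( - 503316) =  - 322/341 =- 2^1*7^1  *11^ ( - 1) * 23^1 * 31^(-1 )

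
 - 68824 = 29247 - 98071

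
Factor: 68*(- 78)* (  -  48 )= 254592 = 2^7*3^2 *13^1*17^1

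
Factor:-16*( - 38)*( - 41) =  - 24928 =-2^5*19^1*41^1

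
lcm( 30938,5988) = 185628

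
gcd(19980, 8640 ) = 540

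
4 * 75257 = 301028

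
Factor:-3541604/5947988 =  - 885401/1486997  =  - 11^1*19^( - 1)*61^ (-1 )*1283^( - 1)*80491^1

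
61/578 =61/578 = 0.11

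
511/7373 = 7/101 = 0.07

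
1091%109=1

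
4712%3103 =1609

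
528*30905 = 16317840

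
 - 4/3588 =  - 1/897 = - 0.00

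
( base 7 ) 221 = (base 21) 58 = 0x71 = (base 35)38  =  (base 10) 113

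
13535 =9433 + 4102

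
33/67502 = 33/67502  =  0.00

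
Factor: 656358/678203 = 2^1*3^1*139^1 * 787^1*678203^ ( - 1) 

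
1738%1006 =732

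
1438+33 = 1471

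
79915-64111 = 15804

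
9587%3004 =575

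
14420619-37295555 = - 22874936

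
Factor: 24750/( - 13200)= - 2^(-3 ) * 3^1*5^1= - 15/8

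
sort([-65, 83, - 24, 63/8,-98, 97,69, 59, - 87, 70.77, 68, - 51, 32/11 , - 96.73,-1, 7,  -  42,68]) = [-98,  -  96.73, - 87, - 65, - 51,-42,-24,-1, 32/11 , 7, 63/8, 59 , 68, 68, 69, 70.77,83, 97]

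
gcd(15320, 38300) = 7660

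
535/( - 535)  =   - 1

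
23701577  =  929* 25513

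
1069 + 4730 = 5799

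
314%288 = 26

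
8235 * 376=3096360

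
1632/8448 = 17/88 = 0.19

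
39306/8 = 4913 + 1/4 = 4913.25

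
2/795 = 2/795 = 0.00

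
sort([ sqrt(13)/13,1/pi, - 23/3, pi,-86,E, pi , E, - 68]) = [ - 86,-68, - 23/3, sqrt(  13) /13,1/pi,E,E, pi,pi]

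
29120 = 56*520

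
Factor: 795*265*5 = 3^1*5^3*53^2 = 1053375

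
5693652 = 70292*81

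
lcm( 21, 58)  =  1218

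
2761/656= 2761/656 =4.21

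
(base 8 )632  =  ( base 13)257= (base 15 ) 1C5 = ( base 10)410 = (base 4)12122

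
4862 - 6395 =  - 1533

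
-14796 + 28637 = 13841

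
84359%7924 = 5119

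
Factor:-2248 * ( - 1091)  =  2^3 * 281^1*1091^1 = 2452568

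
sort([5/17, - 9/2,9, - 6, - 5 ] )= [ - 6,  -  5,  -  9/2,5/17,9]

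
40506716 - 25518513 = 14988203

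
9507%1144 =355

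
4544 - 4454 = 90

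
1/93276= 1/93276 = 0.00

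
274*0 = 0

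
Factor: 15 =3^1*5^1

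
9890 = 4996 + 4894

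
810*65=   52650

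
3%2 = 1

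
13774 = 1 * 13774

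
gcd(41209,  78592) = 1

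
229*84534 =19358286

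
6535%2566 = 1403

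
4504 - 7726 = - 3222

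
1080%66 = 24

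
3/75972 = 1/25324 = 0.00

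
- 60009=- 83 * 723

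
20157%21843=20157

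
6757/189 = 35 + 142/189=35.75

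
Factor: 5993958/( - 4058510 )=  -2996979/2029255 = -3^1*5^( - 1)*107^ (- 1 )*139^1*3793^(-1)*7187^1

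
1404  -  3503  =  - 2099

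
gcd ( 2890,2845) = 5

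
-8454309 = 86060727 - 94515036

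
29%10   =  9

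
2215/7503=2215/7503= 0.30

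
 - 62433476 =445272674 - 507706150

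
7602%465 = 162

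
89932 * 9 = 809388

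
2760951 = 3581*771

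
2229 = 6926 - 4697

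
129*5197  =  670413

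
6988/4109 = 6988/4109=1.70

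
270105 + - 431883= - 161778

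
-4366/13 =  - 4366/13 = - 335.85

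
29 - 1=28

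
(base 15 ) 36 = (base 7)102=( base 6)123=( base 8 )63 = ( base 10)51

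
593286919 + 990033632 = 1583320551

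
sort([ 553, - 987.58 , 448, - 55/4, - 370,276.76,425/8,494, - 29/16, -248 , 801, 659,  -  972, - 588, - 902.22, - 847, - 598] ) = [ - 987.58,-972 ,-902.22, - 847, - 598, - 588, - 370, - 248, - 55/4, - 29/16, 425/8,276.76,448, 494, 553,  659,  801]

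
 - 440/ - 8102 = 220/4051 = 0.05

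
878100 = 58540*15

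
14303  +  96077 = 110380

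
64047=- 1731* ( - 37 ) 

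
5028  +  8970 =13998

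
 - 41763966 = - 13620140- 28143826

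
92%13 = 1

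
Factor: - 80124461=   -  80124461^1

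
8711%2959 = 2793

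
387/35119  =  387/35119 = 0.01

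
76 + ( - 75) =1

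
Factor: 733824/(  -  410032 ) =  - 936/523 = - 2^3 *3^2*13^1*523^(-1)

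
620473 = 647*959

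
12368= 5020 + 7348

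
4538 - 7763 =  - 3225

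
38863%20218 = 18645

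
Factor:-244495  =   - 5^1*  107^1 * 457^1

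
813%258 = 39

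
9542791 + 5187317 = 14730108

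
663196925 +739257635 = 1402454560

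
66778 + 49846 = 116624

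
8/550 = 4/275= 0.01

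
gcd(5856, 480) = 96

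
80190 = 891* 90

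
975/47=975/47 = 20.74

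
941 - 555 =386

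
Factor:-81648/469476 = -2^2*23^(-1 ) = - 4/23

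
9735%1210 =55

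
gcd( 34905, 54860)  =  65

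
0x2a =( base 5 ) 132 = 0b101010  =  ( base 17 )28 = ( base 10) 42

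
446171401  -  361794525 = 84376876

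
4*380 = 1520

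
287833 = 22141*13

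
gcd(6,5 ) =1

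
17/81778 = 17/81778 =0.00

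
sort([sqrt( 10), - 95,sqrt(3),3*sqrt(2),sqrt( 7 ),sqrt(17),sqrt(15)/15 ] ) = [ - 95,sqrt(15)/15,sqrt(3 ),sqrt( 7 ), sqrt( 10 ),sqrt(17), 3 * sqrt(2) ] 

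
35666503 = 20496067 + 15170436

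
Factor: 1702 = 2^1*23^1*37^1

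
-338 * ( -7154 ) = 2418052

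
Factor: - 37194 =-2^1 * 3^1  *6199^1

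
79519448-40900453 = 38618995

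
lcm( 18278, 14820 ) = 548340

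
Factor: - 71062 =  - 2^1 * 35531^1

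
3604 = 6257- 2653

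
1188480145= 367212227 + 821267918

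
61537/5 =12307+2/5  =  12307.40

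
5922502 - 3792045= 2130457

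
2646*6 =15876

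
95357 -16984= 78373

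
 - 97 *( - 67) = 6499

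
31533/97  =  31533/97  =  325.08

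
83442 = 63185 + 20257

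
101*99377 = 10037077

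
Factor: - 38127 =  - 3^1*71^1*179^1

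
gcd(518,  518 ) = 518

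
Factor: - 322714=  - 2^1*7^2*37^1 * 89^1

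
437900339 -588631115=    - 150730776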